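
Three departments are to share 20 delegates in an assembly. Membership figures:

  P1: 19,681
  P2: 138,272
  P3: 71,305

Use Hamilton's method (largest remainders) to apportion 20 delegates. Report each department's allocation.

Standard divisor: 229258 ÷ 20 ≈ 11462.9.
Standard quotas: P1 1.7169, P2 12.0626, P3 6.2205.
Lower quotas: P1 1, P2 12, P3 6 (sum 19, leaving 1 seat).
Remainders in descending order: P1 0.7169, P3 0.2205, P2 0.0626.
Largest remainder: P1 receives the extra seat.

P1: 2, P2: 12, P3: 6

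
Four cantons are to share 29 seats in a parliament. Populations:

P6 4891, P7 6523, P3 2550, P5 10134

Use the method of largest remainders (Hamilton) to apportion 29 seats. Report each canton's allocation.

P6 6, P7 8, P3 3, P5 12

Total 24098; standard divisor 24098/29 ≈ 830.966.
Standard quotas: P6 5.8859, P7 7.8499, P3 3.0687, P5 12.1955.
Lower quotas: P6 5, P7 7, P3 3, P5 12 (sum 27, leaving 2 seats).
Remainders in descending order: P6 0.8859, P7 0.8499, P5 0.1955, P3 0.0687.
Largest remainders: P6, P7 receive the extra seats.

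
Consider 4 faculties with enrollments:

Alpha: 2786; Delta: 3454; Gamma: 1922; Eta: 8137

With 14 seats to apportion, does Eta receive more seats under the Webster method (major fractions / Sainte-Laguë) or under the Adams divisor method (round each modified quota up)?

Webster

Webster: Alpha 2, Delta 3, Gamma 2, Eta 7.
Adams: Alpha 3, Delta 3, Gamma 2, Eta 6.
Eta gets 7 under Webster and 6 under Adams.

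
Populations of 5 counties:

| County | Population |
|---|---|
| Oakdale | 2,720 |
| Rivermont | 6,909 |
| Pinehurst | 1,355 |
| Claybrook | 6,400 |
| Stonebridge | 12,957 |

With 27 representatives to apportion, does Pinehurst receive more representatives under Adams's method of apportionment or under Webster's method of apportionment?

Adams

Adams: Oakdale 3, Rivermont 6, Pinehurst 2, Claybrook 5, Stonebridge 11.
Webster: Oakdale 2, Rivermont 6, Pinehurst 1, Claybrook 6, Stonebridge 12.
Pinehurst gets 2 under Adams and 1 under Webster.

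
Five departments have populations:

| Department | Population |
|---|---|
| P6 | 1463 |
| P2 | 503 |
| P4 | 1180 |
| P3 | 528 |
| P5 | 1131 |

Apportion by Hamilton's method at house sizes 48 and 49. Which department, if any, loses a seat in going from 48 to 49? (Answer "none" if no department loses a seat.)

At 48 seats: P6 15, P2 5, P4 12, P3 5, P5 11.
At 49 seats: P6 15, P2 5, P4 12, P3 5, P5 12.
No department's allocation decreased.

none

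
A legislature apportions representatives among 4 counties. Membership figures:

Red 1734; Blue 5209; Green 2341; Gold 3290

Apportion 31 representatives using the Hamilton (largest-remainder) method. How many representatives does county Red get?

The standard divisor is 12574/31 ≈ 405.613.
Standard quotas: Red 4.2750, Blue 12.8423, Green 5.7715, Gold 8.1112.
Lower quotas: Red 4, Blue 12, Green 5, Gold 8 (sum 29, leaving 2 seats).
Remainders in descending order: Blue 0.8423, Green 0.7715, Red 0.2750, Gold 0.1112.
Largest remainders: Blue, Green receive the extra seats.
Red receives 4.

4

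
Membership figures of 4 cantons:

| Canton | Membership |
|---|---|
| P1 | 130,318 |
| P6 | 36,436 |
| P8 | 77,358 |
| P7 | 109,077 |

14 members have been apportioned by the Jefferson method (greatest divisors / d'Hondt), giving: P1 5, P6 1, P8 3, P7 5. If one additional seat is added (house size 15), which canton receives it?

Priority for the next seat is population ÷ (current seats + 1).
Priorities: P1 21719.667, P6 18218.000, P8 19339.500, P7 18179.500.
Highest priority: P1.

P1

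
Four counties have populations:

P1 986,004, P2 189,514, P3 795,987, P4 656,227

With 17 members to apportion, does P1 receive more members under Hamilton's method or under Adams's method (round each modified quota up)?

Hamilton

Hamilton: P1 7, P2 1, P3 5, P4 4.
Adams: P1 6, P2 2, P3 5, P4 4.
P1 gets 7 under Hamilton and 6 under Adams.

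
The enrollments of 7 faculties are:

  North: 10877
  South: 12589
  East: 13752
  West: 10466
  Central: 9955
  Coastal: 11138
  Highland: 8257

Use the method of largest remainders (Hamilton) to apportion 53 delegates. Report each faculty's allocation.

North=7; South=9; East=9; West=7; Central=7; Coastal=8; Highland=6

The standard divisor is 77034/53 ≈ 1453.472.
Standard quotas: North 7.4835, South 8.6613, East 9.4615, West 7.2007, Central 6.8491, Coastal 7.6630, Highland 5.6809.
Lower quotas: North 7, South 8, East 9, West 7, Central 6, Coastal 7, Highland 5 (sum 49, leaving 4 seats).
Remainders in descending order: Central 0.8491, Highland 0.6809, Coastal 0.6630, South 0.6613, North 0.4835, East 0.4615, West 0.2007.
The surplus seats go to Central, Highland, Coastal, South.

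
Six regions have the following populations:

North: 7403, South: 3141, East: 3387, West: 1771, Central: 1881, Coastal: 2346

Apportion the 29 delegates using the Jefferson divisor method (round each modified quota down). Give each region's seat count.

Standard divisor 19929/29 ≈ 687.207; standard quotas: North 10.773, South 4.571, East 4.929, West 2.577, Central 2.737, Coastal 3.414.
Rounding down gives 10, 4, 4, 2, 2, 3 = 25 seats, so the divisor must be adjusted.
With modified divisor 620: modified quotas North 11.940, South 5.066, East 5.463, West 2.856, Central 3.034, Coastal 3.784.
Rounding down: North 11, South 5, East 5, West 2, Central 3, Coastal 3 (total 29).

North 11; South 5; East 5; West 2; Central 3; Coastal 3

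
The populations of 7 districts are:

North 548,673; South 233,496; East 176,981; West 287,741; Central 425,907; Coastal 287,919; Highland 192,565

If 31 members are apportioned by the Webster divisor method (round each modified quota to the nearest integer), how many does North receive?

Standard divisor 2153282/31 ≈ 69460.71; standard quotas: North 7.899, South 3.362, East 2.548, West 4.143, Central 6.132, Coastal 4.145, Highland 2.772.
Rounding to the nearest integer gives North 8, South 3, East 3, West 4, Central 6, Coastal 4, Highland 3 — total 31, matching the house size, so no adjustment is needed.
North receives 8.

8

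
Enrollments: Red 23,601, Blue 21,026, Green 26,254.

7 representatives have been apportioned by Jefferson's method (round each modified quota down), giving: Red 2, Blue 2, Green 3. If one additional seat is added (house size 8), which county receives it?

Red

Priority for the next seat is population ÷ (current seats + 1).
Priorities: Red 7867.000, Blue 7008.667, Green 6563.500.
Highest priority: Red.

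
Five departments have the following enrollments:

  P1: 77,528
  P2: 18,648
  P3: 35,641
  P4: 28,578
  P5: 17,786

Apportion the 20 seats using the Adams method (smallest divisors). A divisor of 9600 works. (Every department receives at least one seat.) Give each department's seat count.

With modified divisor 9600: modified quotas P1 8.076, P2 1.942, P3 3.713, P4 2.977, P5 1.853.
Rounding up: P1 9, P2 2, P3 4, P4 3, P5 2 (total 20).

P1=9, P2=2, P3=4, P4=3, P5=2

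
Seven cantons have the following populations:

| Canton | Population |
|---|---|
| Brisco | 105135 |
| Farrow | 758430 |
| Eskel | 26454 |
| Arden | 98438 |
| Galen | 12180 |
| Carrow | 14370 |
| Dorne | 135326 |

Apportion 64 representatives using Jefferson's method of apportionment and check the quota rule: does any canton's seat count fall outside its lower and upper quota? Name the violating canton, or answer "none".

Farrow

Standard quotas: Brisco 5.849, Farrow 42.196, Eskel 1.472, Arden 5.477, Galen 0.678, Carrow 0.799, Dorne 7.529.
Jefferson allocation: Brisco 6, Farrow 44, Eskel 1, Arden 5, Galen 0, Carrow 0, Dorne 8.
Farrow has quota 42.196 (lower 42, upper 43) but receives 44 — outside the quota interval.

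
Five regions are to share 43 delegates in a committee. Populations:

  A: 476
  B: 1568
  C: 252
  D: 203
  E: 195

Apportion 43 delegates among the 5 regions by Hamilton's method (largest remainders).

A=8, B=25, C=4, D=3, E=3

Total 2694; standard divisor 2694/43 ≈ 62.651.
Standard quotas: A 7.598, B 25.027, C 4.022, D 3.240, E 3.112.
Lower quotas: A 7, B 25, C 4, D 3, E 3 (sum 42, leaving 1 seat).
Remainders in descending order: A 0.598, D 0.240, E 0.112, B 0.027, C 0.022.
Largest remainder: A receives the extra seat.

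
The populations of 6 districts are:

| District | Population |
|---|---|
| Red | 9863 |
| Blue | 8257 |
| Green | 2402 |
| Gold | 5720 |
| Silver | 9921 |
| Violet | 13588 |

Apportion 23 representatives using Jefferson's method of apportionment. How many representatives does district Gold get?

2

Standard divisor 49751/23 ≈ 2163.087; standard quotas: Red 4.560, Blue 3.817, Green 1.110, Gold 2.644, Silver 4.587, Violet 6.282.
Rounding down gives 4, 3, 1, 2, 4, 6 = 20 seats, so the divisor must be adjusted.
With modified divisor 1960: modified quotas Red 5.032, Blue 4.213, Green 1.226, Gold 2.918, Silver 5.062, Violet 6.933.
Rounding down: Red 5, Blue 4, Green 1, Gold 2, Silver 5, Violet 6 (total 23).
Gold receives 2.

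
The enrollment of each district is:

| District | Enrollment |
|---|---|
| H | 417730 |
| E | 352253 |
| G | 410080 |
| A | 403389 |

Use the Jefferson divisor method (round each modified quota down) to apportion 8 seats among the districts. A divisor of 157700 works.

H=2, E=2, G=2, A=2

With modified divisor 157700: modified quotas H 2.649, E 2.234, G 2.600, A 2.558.
Rounding down: H 2, E 2, G 2, A 2 (total 8).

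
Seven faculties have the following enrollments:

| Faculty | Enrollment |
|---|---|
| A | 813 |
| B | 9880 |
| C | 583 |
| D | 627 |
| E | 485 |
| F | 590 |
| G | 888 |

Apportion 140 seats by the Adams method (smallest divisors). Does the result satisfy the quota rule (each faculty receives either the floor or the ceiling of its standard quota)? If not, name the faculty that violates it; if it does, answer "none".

Standard quotas: A 8.209, B 99.755, C 5.886, D 6.331, E 4.897, F 5.957, G 8.966.
Adams allocation: A 9, B 98, C 6, D 7, E 5, F 6, G 9.
B has quota 99.755 (lower 99, upper 100) but receives 98 — outside the quota interval.

B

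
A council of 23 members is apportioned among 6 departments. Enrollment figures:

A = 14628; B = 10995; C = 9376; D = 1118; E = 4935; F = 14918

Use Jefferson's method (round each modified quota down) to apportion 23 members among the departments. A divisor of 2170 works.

A=6, B=5, C=4, D=0, E=2, F=6

With modified divisor 2170: modified quotas A 6.741, B 5.067, C 4.321, D 0.515, E 2.274, F 6.875.
Rounding down: A 6, B 5, C 4, D 0, E 2, F 6 (total 23).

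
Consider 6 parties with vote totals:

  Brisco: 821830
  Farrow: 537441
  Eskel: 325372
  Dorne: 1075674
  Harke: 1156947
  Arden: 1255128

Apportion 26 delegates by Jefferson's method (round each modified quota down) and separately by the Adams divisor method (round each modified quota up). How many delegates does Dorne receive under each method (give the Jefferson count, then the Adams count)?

6 and 5

Jefferson: Brisco 4, Farrow 2, Eskel 1, Dorne 6, Harke 6, Arden 7.
Adams: Brisco 4, Farrow 3, Eskel 2, Dorne 5, Harke 6, Arden 6.
Dorne gets 6 under Jefferson and 5 under Adams.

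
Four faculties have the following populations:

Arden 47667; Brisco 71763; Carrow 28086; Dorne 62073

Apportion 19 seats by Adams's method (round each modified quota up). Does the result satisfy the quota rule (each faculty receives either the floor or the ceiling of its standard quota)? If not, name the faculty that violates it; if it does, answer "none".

Standard quotas: Arden 4.321, Brisco 6.506, Carrow 2.546, Dorne 5.627.
Adams allocation: Arden 4, Brisco 6, Carrow 3, Dorne 6.
Every allocation lies between the lower and upper quota.

none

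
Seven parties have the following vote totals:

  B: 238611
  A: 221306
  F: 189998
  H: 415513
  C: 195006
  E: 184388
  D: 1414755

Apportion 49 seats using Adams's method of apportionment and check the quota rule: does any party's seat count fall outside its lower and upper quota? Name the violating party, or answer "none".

D

Standard quotas: B 4.089, A 3.792, F 3.256, H 7.120, C 3.342, E 3.160, D 24.242.
Adams allocation: B 4, A 4, F 4, H 7, C 4, E 3, D 23.
D has quota 24.242 (lower 24, upper 25) but receives 23 — outside the quota interval.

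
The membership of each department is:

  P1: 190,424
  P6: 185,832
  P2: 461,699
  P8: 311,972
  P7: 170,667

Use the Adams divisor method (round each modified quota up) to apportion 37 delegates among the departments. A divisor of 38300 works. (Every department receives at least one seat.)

With modified divisor 38300: modified quotas P1 4.972, P6 4.852, P2 12.055, P8 8.145, P7 4.456.
Rounding up: P1 5, P6 5, P2 13, P8 9, P7 5 (total 37).

P1 5, P6 5, P2 13, P8 9, P7 5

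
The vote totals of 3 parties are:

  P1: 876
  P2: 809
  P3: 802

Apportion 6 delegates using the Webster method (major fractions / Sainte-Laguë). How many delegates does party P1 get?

2

Standard divisor 2487/6 ≈ 414.5; standard quotas: P1 2.113, P2 1.952, P3 1.935.
Rounding to the nearest integer gives P1 2, P2 2, P3 2 — total 6, matching the house size, so no adjustment is needed.
P1 receives 2.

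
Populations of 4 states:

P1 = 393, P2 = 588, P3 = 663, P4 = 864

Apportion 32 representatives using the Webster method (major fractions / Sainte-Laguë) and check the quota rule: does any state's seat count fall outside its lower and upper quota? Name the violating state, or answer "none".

Standard quotas: P1 5.014, P2 7.502, P3 8.459, P4 11.024.
Webster allocation: P1 5, P2 8, P3 8, P4 11.
Every allocation lies between the lower and upper quota.

none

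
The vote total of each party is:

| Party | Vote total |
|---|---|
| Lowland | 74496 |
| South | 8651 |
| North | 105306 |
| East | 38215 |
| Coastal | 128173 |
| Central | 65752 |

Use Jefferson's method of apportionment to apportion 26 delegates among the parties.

Lowland=5, South=0, North=7, East=2, Coastal=8, Central=4

Standard divisor 420593/26 ≈ 16176.654; standard quotas: Lowland 4.605, South 0.535, North 6.510, East 2.362, Coastal 7.923, Central 4.065.
Rounding down gives 4, 0, 6, 2, 7, 4 = 23 seats, so the divisor must be adjusted.
With modified divisor 14600: modified quotas Lowland 5.102, South 0.593, North 7.213, East 2.617, Coastal 8.779, Central 4.504.
Rounding down: Lowland 5, South 0, North 7, East 2, Coastal 8, Central 4 (total 26).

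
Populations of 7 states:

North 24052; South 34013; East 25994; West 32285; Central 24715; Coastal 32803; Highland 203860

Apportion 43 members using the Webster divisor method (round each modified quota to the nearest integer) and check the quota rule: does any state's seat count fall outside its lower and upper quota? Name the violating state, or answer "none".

Highland

Standard quotas: North 2.738, South 3.872, East 2.959, West 3.675, Central 2.814, Coastal 3.734, Highland 23.207.
Webster allocation: North 3, South 4, East 3, West 4, Central 3, Coastal 4, Highland 22.
Highland has quota 23.207 (lower 23, upper 24) but receives 22 — outside the quota interval.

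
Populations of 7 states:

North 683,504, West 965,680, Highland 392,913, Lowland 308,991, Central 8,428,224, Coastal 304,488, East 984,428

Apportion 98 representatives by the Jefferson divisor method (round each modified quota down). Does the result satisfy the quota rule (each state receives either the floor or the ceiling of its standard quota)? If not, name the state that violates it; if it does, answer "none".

Standard quotas: North 5.550, West 7.842, Highland 3.191, Lowland 2.509, Central 68.441, Coastal 2.473, East 7.994.
Jefferson allocation: North 5, West 8, Highland 3, Lowland 2, Central 70, Coastal 2, East 8.
Central has quota 68.441 (lower 68, upper 69) but receives 70 — outside the quota interval.

Central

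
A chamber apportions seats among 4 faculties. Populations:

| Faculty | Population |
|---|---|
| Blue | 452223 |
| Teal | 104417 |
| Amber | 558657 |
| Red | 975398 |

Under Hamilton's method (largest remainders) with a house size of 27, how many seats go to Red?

13

The standard divisor is 2090695/27 ≈ 77433.148.
Standard quotas: Blue 5.8402, Teal 1.3485, Amber 7.2147, Red 12.5966.
Lower quotas: Blue 5, Teal 1, Amber 7, Red 12 (sum 25, leaving 2 seats).
Remainders in descending order: Blue 0.8402, Red 0.5966, Teal 0.3485, Amber 0.2147.
The surplus seats go to Blue, Red.
Red receives 13.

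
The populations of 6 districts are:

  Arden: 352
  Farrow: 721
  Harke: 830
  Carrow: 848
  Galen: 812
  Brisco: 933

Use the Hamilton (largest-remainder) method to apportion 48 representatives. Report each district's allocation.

Arden 4, Farrow 8, Harke 9, Carrow 9, Galen 8, Brisco 10

The standard divisor is 4496/48 ≈ 93.667.
Standard quotas: Arden 3.758, Farrow 7.698, Harke 8.861, Carrow 9.053, Galen 8.669, Brisco 9.961.
Lower quotas: Arden 3, Farrow 7, Harke 8, Carrow 9, Galen 8, Brisco 9 (sum 44, leaving 4 seats).
Remainders in descending order: Brisco 0.961, Harke 0.861, Arden 0.758, Farrow 0.698, Galen 0.669, Carrow 0.053.
Largest remainders: Brisco, Harke, Arden, Farrow receive the extra seats.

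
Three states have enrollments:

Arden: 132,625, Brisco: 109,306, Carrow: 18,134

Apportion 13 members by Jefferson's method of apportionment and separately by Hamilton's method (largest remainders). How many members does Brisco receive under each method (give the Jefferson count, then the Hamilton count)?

6 and 5

Jefferson: Arden 7, Brisco 6, Carrow 0.
Hamilton: Arden 7, Brisco 5, Carrow 1.
Brisco gets 6 under Jefferson and 5 under Hamilton.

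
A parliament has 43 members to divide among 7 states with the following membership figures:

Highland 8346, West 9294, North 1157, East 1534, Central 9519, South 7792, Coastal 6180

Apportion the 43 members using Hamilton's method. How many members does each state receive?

Highland=8; West=9; North=1; East=2; Central=9; South=8; Coastal=6

Total 43822; standard divisor 43822/43 ≈ 1019.116.
Standard quotas: Highland 8.1894, West 9.1197, North 1.1353, East 1.5052, Central 9.3404, South 7.6458, Coastal 6.0641.
Lower quotas: Highland 8, West 9, North 1, East 1, Central 9, South 7, Coastal 6 (sum 41, leaving 2 seats).
Remainders in descending order: South 0.6458, East 0.5052, Central 0.3404, Highland 0.1894, North 0.1353, West 0.1197, Coastal 0.0641.
Largest remainders: South, East receive the extra seats.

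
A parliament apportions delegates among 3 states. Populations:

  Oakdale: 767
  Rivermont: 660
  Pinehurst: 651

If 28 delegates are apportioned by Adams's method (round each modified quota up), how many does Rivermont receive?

9

Standard divisor 2078/28 ≈ 74.214; standard quotas: Oakdale 10.335, Rivermont 8.893, Pinehurst 8.772.
Rounding up gives 11, 9, 9 = 29 seats, so the divisor must be adjusted.
With modified divisor 80: modified quotas Oakdale 9.588, Rivermont 8.250, Pinehurst 8.137.
Rounding up: Oakdale 10, Rivermont 9, Pinehurst 9 (total 28).
Rivermont receives 9.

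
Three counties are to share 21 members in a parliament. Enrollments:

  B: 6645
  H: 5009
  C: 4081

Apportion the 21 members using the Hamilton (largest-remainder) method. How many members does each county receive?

B=9, H=7, C=5

Standard divisor: 15735 ÷ 21 ≈ 749.286.
Standard quotas: B 8.8684, H 6.6850, C 5.4465.
Lower quotas: B 8, H 6, C 5 (sum 19, leaving 2 seats).
Remainders in descending order: B 0.8684, H 0.6850, C 0.4465.
Largest remainders: B, H receive the extra seats.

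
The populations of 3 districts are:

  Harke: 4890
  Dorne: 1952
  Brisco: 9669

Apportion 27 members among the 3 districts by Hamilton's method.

Standard divisor: 16511 ÷ 27 ≈ 611.519.
Standard quotas: Harke 7.9965, Dorne 3.1921, Brisco 15.8115.
Lower quotas: Harke 7, Dorne 3, Brisco 15 (sum 25, leaving 2 seats).
Remainders in descending order: Harke 0.9965, Brisco 0.8115, Dorne 0.1921.
Largest remainders: Harke, Brisco receive the extra seats.

Harke 8; Dorne 3; Brisco 16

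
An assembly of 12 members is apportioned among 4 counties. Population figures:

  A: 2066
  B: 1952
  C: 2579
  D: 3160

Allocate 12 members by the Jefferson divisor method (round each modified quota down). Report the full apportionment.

Standard divisor 9757/12 ≈ 813.083; standard quotas: A 2.541, B 2.401, C 3.172, D 3.886.
Rounding down gives 2, 2, 3, 3 = 10 seats, so the divisor must be adjusted.
With modified divisor 670: modified quotas A 3.084, B 2.913, C 3.849, D 4.716.
Rounding down: A 3, B 2, C 3, D 4 (total 12).

A 3, B 2, C 3, D 4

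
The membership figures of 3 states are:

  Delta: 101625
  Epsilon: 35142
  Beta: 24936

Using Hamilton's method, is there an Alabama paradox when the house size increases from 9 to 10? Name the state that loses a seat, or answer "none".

none

At 9 seats: Delta 6, Epsilon 2, Beta 1.
At 10 seats: Delta 6, Epsilon 2, Beta 2.
No state's allocation decreased.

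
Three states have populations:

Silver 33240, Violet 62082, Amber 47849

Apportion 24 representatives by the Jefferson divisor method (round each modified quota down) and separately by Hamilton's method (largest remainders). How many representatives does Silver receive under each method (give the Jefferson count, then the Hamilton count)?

5 and 6

Jefferson: Silver 5, Violet 11, Amber 8.
Hamilton: Silver 6, Violet 10, Amber 8.
Silver gets 5 under Jefferson and 6 under Hamilton.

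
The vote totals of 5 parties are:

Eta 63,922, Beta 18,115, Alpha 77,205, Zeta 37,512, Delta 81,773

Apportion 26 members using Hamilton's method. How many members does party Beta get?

Total 278527; standard divisor 278527/26 ≈ 10712.577.
Standard quotas: Eta 5.9670, Beta 1.6910, Alpha 7.2069, Zeta 3.5017, Delta 7.6334.
Lower quotas: Eta 5, Beta 1, Alpha 7, Zeta 3, Delta 7 (sum 23, leaving 3 seats).
Remainders in descending order: Eta 0.9670, Beta 0.6910, Delta 0.6334, Zeta 0.5017, Alpha 0.2069.
The surplus seats go to Eta, Beta, Delta.
Beta receives 2.

2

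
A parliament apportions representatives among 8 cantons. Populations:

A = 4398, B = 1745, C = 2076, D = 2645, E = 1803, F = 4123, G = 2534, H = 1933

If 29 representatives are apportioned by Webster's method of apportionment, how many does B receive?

2

Standard divisor 21257/29 ≈ 733; standard quotas: A 6.000, B 2.381, C 2.832, D 3.608, E 2.460, F 5.625, G 3.457, H 2.637.
Rounding to the nearest integer gives A 6, B 2, C 3, D 4, E 2, F 6, G 3, H 3 — total 29, matching the house size, so no adjustment is needed.
B receives 2.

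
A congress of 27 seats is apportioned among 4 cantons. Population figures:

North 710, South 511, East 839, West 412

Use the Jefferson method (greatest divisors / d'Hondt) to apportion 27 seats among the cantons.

Standard divisor 2472/27 ≈ 91.556; standard quotas: North 7.755, South 5.581, East 9.164, West 4.500.
Rounding down gives 7, 5, 9, 4 = 25 seats, so the divisor must be adjusted.
With modified divisor 84.5: modified quotas North 8.402, South 6.047, East 9.929, West 4.876.
Rounding down: North 8, South 6, East 9, West 4 (total 27).

North 8, South 6, East 9, West 4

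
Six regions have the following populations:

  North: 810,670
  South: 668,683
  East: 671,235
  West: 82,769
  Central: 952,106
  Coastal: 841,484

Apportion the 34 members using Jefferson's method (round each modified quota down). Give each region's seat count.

North=7, South=6, East=6, West=0, Central=8, Coastal=7

Standard divisor 4026947/34 ≈ 118439.618; standard quotas: North 6.845, South 5.646, East 5.667, West 0.699, Central 8.039, Coastal 7.105.
Rounding down gives 6, 5, 5, 0, 8, 7 = 31 seats, so the divisor must be adjusted.
With modified divisor 108600: modified quotas North 7.465, South 6.157, East 6.181, West 0.762, Central 8.767, Coastal 7.748.
Rounding down: North 7, South 6, East 6, West 0, Central 8, Coastal 7 (total 34).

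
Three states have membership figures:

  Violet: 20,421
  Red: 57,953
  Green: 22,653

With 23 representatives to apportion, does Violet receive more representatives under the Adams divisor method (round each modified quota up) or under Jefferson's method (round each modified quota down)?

Adams: Violet 5, Red 13, Green 5.
Jefferson: Violet 4, Red 14, Green 5.
Violet gets 5 under Adams and 4 under Jefferson.

Adams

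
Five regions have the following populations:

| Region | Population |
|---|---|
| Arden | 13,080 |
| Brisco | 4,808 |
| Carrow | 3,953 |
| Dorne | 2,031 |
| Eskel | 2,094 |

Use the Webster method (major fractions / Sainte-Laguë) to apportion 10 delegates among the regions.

Arden 5; Brisco 2; Carrow 1; Dorne 1; Eskel 1

Standard divisor 25966/10 ≈ 2596.6; standard quotas: Arden 5.037, Brisco 1.852, Carrow 1.522, Dorne 0.782, Eskel 0.806.
Rounding to the nearest integer gives 5, 2, 2, 1, 1 = 11 seats, so the divisor must be adjusted.
With modified divisor 2800: modified quotas Arden 4.671, Brisco 1.717, Carrow 1.412, Dorne 0.725, Eskel 0.748.
Rounding to the nearest integer: Arden 5, Brisco 2, Carrow 1, Dorne 1, Eskel 1 (total 10).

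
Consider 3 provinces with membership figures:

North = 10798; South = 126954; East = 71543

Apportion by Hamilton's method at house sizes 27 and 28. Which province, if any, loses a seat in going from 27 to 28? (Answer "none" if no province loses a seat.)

North

At 27 seats: North 2, South 16, East 9.
At 28 seats: North 1, South 17, East 10.
North drops from 2 to 1.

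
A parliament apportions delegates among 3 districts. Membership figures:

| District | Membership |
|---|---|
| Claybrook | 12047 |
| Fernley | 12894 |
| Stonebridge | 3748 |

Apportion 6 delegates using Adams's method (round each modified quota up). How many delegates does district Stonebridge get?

1

Standard divisor 28689/6 ≈ 4781.5; standard quotas: Claybrook 2.520, Fernley 2.697, Stonebridge 0.784.
Rounding up gives 3, 3, 1 = 7 seats, so the divisor must be adjusted.
With modified divisor 6200: modified quotas Claybrook 1.943, Fernley 2.080, Stonebridge 0.605.
Rounding up: Claybrook 2, Fernley 3, Stonebridge 1 (total 6).
Stonebridge receives 1.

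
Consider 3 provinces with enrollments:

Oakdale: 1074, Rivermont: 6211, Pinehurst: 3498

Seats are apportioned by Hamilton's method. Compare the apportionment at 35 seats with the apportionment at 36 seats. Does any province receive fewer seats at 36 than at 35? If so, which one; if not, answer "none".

At 35 seats: Oakdale 4, Rivermont 20, Pinehurst 11.
At 36 seats: Oakdale 3, Rivermont 21, Pinehurst 12.
Oakdale drops from 4 to 3.

Oakdale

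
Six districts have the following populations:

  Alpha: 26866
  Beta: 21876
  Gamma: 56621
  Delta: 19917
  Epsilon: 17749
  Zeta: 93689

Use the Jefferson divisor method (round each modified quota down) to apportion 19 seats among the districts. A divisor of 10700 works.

Alpha: 2, Beta: 2, Gamma: 5, Delta: 1, Epsilon: 1, Zeta: 8

With modified divisor 10700: modified quotas Alpha 2.511, Beta 2.044, Gamma 5.292, Delta 1.861, Epsilon 1.659, Zeta 8.756.
Rounding down: Alpha 2, Beta 2, Gamma 5, Delta 1, Epsilon 1, Zeta 8 (total 19).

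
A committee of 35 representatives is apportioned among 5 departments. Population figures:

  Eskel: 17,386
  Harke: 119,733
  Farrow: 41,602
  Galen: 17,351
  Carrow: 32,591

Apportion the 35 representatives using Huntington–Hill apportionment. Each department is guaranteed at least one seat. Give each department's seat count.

Eskel=3, Harke=18, Farrow=6, Galen=3, Carrow=5

With divisor 6660: modified quotas Eskel 2.611, Harke 17.978, Farrow 6.247, Galen 2.605, Carrow 4.894.
Geometric-mean thresholds: Eskel √(2·3)=2.449, Harke √(17·18)=17.493, Farrow √(6·7)=6.481, Galen √(2·3)=2.449, Carrow √(4·5)=4.472.
Each quota rounded against its threshold gives Eskel 3, Harke 18, Farrow 6, Galen 3, Carrow 5 (total 35).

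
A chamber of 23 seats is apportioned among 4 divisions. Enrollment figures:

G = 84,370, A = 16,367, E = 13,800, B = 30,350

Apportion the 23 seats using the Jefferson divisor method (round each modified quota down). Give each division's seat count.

Standard divisor 144887/23 ≈ 6299.435; standard quotas: G 13.393, A 2.598, E 2.191, B 4.818.
Rounding down gives 13, 2, 2, 4 = 21 seats, so the divisor must be adjusted.
With modified divisor 5800: modified quotas G 14.547, A 2.822, E 2.379, B 5.233.
Rounding down: G 14, A 2, E 2, B 5 (total 23).

G: 14; A: 2; E: 2; B: 5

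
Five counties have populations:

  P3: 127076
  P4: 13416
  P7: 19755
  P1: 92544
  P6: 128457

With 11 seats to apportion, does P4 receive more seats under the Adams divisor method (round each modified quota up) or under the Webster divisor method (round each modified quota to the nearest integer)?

Adams: P3 3, P4 1, P7 1, P1 3, P6 3.
Webster: P3 3, P4 0, P7 1, P1 3, P6 4.
P4 gets 1 under Adams and 0 under Webster.

Adams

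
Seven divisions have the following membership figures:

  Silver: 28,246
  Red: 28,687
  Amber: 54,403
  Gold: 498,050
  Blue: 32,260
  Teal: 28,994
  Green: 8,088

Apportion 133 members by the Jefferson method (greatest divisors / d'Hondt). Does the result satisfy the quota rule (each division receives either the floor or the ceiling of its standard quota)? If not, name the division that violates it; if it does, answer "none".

Gold

Standard quotas: Silver 5.535, Red 5.621, Amber 10.661, Gold 97.595, Blue 6.322, Teal 5.682, Green 1.585.
Jefferson allocation: Silver 5, Red 5, Amber 11, Gold 100, Blue 6, Teal 5, Green 1.
Gold has quota 97.595 (lower 97, upper 98) but receives 100 — outside the quota interval.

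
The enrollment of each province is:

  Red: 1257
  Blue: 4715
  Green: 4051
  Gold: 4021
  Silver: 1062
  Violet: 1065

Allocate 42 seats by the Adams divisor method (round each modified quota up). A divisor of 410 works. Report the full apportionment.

Red 4, Blue 12, Green 10, Gold 10, Silver 3, Violet 3

With modified divisor 410: modified quotas Red 3.066, Blue 11.500, Green 9.880, Gold 9.807, Silver 2.590, Violet 2.598.
Rounding up: Red 4, Blue 12, Green 10, Gold 10, Silver 3, Violet 3 (total 42).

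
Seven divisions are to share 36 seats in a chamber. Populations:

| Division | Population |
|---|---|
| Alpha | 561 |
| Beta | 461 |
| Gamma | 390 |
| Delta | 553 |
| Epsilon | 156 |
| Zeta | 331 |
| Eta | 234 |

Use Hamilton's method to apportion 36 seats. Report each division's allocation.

Alpha: 8, Beta: 6, Gamma: 5, Delta: 7, Epsilon: 2, Zeta: 5, Eta: 3

The standard divisor is 2686/36 ≈ 74.611.
Standard quotas: Alpha 7.519, Beta 6.179, Gamma 5.227, Delta 7.412, Epsilon 2.091, Zeta 4.436, Eta 3.136.
Lower quotas: Alpha 7, Beta 6, Gamma 5, Delta 7, Epsilon 2, Zeta 4, Eta 3 (sum 34, leaving 2 seats).
Remainders in descending order: Alpha 0.519, Zeta 0.436, Delta 0.412, Gamma 0.227, Beta 0.179, Eta 0.136, Epsilon 0.091.
The surplus seats go to Alpha, Zeta.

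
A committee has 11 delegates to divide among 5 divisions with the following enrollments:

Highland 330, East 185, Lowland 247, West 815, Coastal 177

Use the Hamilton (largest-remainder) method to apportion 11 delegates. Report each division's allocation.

Total 1754; standard divisor 1754/11 ≈ 159.455.
Standard quotas: Highland 2.070, East 1.160, Lowland 1.549, West 5.111, Coastal 1.110.
Lower quotas: Highland 2, East 1, Lowland 1, West 5, Coastal 1 (sum 10, leaving 1 seat).
Remainders in descending order: Lowland 0.549, East 0.160, West 0.111, Coastal 0.110, Highland 0.070.
The surplus seat goes to Lowland.

Highland=2, East=1, Lowland=2, West=5, Coastal=1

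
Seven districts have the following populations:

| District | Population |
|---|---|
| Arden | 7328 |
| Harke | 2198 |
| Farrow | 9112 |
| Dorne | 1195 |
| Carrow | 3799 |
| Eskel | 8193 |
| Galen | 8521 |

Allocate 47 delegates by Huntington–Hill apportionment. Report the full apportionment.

With divisor 863.616: modified quotas Arden 8.485, Harke 2.545, Farrow 10.551, Dorne 1.384, Carrow 4.399, Eskel 9.487, Galen 9.867.
Geometric-mean thresholds: Arden √(8·9)=8.485, Harke √(2·3)=2.449, Farrow √(10·11)=10.488, Dorne √(1·2)=1.414, Carrow √(4·5)=4.472, Eskel √(9·10)=9.487, Galen √(9·10)=9.487.
Each quota rounded against its threshold gives Arden 8, Harke 3, Farrow 11, Dorne 1, Carrow 4, Eskel 10, Galen 10 (total 47).

Arden 8, Harke 3, Farrow 11, Dorne 1, Carrow 4, Eskel 10, Galen 10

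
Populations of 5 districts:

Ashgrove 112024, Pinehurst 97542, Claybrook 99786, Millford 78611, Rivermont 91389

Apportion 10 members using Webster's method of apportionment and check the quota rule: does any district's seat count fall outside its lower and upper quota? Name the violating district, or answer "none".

none

Standard quotas: Ashgrove 2.337, Pinehurst 2.035, Claybrook 2.082, Millford 1.640, Rivermont 1.907.
Webster allocation: Ashgrove 2, Pinehurst 2, Claybrook 2, Millford 2, Rivermont 2.
Every allocation lies between the lower and upper quota.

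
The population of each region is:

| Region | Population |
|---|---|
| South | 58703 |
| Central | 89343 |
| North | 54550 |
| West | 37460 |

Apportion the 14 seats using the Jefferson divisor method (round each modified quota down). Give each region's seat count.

Standard divisor 240056/14 ≈ 17146.857; standard quotas: South 3.424, Central 5.210, North 3.181, West 2.185.
Rounding down gives 3, 5, 3, 2 = 13 seats, so the divisor must be adjusted.
With modified divisor 14800: modified quotas South 3.966, Central 6.037, North 3.686, West 2.531.
Rounding down: South 3, Central 6, North 3, West 2 (total 14).

South 3; Central 6; North 3; West 2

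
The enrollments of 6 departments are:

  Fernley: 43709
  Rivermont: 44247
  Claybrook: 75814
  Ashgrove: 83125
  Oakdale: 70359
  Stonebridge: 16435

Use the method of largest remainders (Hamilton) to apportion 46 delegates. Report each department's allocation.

Fernley=6, Rivermont=6, Claybrook=10, Ashgrove=12, Oakdale=10, Stonebridge=2

The standard divisor is 333689/46 ≈ 7254.109.
Standard quotas: Fernley 6.0254, Rivermont 6.0996, Claybrook 10.4512, Ashgrove 11.4590, Oakdale 9.6992, Stonebridge 2.2656.
Lower quotas: Fernley 6, Rivermont 6, Claybrook 10, Ashgrove 11, Oakdale 9, Stonebridge 2 (sum 44, leaving 2 seats).
Remainders in descending order: Oakdale 0.6992, Ashgrove 0.4590, Claybrook 0.4512, Stonebridge 0.2656, Rivermont 0.0996, Fernley 0.0254.
Largest remainders: Oakdale, Ashgrove receive the extra seats.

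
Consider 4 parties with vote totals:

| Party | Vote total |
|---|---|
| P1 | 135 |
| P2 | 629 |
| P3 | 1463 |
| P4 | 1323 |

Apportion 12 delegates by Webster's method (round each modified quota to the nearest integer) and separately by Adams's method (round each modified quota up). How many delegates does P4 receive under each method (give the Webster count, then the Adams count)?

5 and 4

Webster: P1 0, P2 2, P3 5, P4 5.
Adams: P1 1, P2 2, P3 5, P4 4.
P4 gets 5 under Webster and 4 under Adams.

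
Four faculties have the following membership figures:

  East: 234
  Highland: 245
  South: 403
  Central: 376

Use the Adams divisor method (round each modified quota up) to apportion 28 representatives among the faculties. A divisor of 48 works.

With modified divisor 48: modified quotas East 4.875, Highland 5.104, South 8.396, Central 7.833.
Rounding up: East 5, Highland 6, South 9, Central 8 (total 28).

East 5, Highland 6, South 9, Central 8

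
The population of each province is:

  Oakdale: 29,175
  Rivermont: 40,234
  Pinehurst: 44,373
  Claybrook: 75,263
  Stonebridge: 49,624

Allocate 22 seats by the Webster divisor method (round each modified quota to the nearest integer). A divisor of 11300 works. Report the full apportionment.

Oakdale=3, Rivermont=4, Pinehurst=4, Claybrook=7, Stonebridge=4

With modified divisor 11300: modified quotas Oakdale 2.582, Rivermont 3.561, Pinehurst 3.927, Claybrook 6.660, Stonebridge 4.392.
Rounding to the nearest integer: Oakdale 3, Rivermont 4, Pinehurst 4, Claybrook 7, Stonebridge 4 (total 22).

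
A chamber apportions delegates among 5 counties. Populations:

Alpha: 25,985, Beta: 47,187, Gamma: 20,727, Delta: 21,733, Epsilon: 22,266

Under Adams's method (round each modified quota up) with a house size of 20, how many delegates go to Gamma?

3

Standard divisor 137898/20 ≈ 6894.9; standard quotas: Alpha 3.769, Beta 6.844, Gamma 3.006, Delta 3.152, Epsilon 3.229.
Rounding up gives 4, 7, 4, 4, 4 = 23 seats, so the divisor must be adjusted.
With modified divisor 7600: modified quotas Alpha 3.419, Beta 6.209, Gamma 2.727, Delta 2.860, Epsilon 2.930.
Rounding up: Alpha 4, Beta 7, Gamma 3, Delta 3, Epsilon 3 (total 20).
Gamma receives 3.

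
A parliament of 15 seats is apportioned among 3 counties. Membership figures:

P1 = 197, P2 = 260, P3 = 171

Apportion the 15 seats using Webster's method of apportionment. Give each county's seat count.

Standard divisor 628/15 ≈ 41.867; standard quotas: P1 4.705, P2 6.210, P3 4.084.
Rounding to the nearest integer gives P1 5, P2 6, P3 4 — total 15, matching the house size, so no adjustment is needed.

P1=5; P2=6; P3=4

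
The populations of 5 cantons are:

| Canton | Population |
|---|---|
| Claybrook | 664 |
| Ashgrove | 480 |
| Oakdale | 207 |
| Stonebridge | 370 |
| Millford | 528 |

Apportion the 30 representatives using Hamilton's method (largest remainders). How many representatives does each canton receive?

Total 2249; standard divisor 2249/30 ≈ 74.967.
Standard quotas: Claybrook 8.857, Ashgrove 6.403, Oakdale 2.761, Stonebridge 4.936, Millford 7.043.
Lower quotas: Claybrook 8, Ashgrove 6, Oakdale 2, Stonebridge 4, Millford 7 (sum 27, leaving 3 seats).
Remainders in descending order: Stonebridge 0.936, Claybrook 0.857, Oakdale 0.761, Ashgrove 0.403, Millford 0.043.
The surplus seats go to Stonebridge, Claybrook, Oakdale.

Claybrook 9; Ashgrove 6; Oakdale 3; Stonebridge 5; Millford 7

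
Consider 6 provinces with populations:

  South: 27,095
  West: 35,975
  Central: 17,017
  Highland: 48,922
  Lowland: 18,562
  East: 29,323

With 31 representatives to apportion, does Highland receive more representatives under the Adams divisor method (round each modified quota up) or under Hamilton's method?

Hamilton

Adams: South 5, West 6, Central 3, Highland 8, Lowland 4, East 5.
Hamilton: South 5, West 6, Central 3, Highland 9, Lowland 3, East 5.
Highland gets 8 under Adams and 9 under Hamilton.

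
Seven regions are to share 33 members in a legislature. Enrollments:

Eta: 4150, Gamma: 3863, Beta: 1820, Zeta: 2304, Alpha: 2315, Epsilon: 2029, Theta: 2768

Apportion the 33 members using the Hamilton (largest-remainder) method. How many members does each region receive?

Eta 7, Gamma 7, Beta 3, Zeta 4, Alpha 4, Epsilon 3, Theta 5

The standard divisor is 19249/33 ≈ 583.303.
Standard quotas: Eta 7.115, Gamma 6.623, Beta 3.120, Zeta 3.950, Alpha 3.969, Epsilon 3.478, Theta 4.745.
Lower quotas: Eta 7, Gamma 6, Beta 3, Zeta 3, Alpha 3, Epsilon 3, Theta 4 (sum 29, leaving 4 seats).
Remainders in descending order: Alpha 0.969, Zeta 0.950, Theta 0.745, Gamma 0.623, Epsilon 0.478, Beta 0.120, Eta 0.115.
Largest remainders: Alpha, Zeta, Theta, Gamma receive the extra seats.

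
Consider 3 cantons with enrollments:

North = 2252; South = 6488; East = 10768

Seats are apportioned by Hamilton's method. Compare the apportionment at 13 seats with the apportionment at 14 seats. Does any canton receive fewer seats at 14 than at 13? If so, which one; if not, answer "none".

North

At 13 seats: North 2, South 4, East 7.
At 14 seats: North 1, South 5, East 8.
North drops from 2 to 1.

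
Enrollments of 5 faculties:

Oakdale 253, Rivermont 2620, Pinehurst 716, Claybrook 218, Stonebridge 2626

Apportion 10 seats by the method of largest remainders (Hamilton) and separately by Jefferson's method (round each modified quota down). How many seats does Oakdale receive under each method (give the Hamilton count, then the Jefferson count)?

Hamilton: Oakdale 1, Rivermont 4, Pinehurst 1, Claybrook 0, Stonebridge 4.
Jefferson: Oakdale 0, Rivermont 4, Pinehurst 1, Claybrook 0, Stonebridge 5.
Oakdale gets 1 under Hamilton and 0 under Jefferson.

1 and 0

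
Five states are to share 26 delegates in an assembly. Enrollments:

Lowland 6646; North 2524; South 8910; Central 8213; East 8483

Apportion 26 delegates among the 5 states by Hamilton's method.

The standard divisor is 34776/26 ≈ 1337.538.
Standard quotas: Lowland 4.9688, North 1.8870, South 6.6615, Central 6.1404, East 6.3422.
Lower quotas: Lowland 4, North 1, South 6, Central 6, East 6 (sum 23, leaving 3 seats).
Remainders in descending order: Lowland 0.9688, North 0.8870, South 0.6615, East 0.3422, Central 0.1404.
The surplus seats go to Lowland, North, South.

Lowland 5, North 2, South 7, Central 6, East 6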